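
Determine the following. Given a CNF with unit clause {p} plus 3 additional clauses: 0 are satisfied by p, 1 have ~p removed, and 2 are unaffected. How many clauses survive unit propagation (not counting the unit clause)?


Satisfied (removed): 0
Shortened (remain): 1
Unchanged (remain): 2
Remaining = 1 + 2 = 3

3


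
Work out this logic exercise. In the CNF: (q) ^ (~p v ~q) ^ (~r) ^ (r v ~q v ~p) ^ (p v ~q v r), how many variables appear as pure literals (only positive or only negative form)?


Check each variable for pure literal status:
p: mixed (not pure)
q: mixed (not pure)
r: mixed (not pure)
Pure literal count = 0

0


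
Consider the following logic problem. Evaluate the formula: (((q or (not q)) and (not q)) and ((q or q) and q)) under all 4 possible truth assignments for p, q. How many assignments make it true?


Check all 4 assignments:
p=0, q=0: 0
p=0, q=1: 0
p=1, q=0: 0
p=1, q=1: 0
Count of True = 0

0


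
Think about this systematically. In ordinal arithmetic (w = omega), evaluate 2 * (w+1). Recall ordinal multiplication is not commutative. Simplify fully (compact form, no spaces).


Compute 2 * (w+1).
Ordinal * is associative and left-distributive over +, but NOT commutative; for finite n>1, n*w = w but w*n stays w*n.
By left-distributivity: 2 * (w+1) = 2*w + 2*1 = w + 2 = w+2.
Result = w+2

w+2


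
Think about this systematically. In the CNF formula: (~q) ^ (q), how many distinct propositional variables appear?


Identify each variable that appears in the formula.
Variables found: q
Count = 1

1


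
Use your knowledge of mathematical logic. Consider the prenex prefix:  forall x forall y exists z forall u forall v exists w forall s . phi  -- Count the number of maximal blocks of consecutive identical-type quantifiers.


Quantifier-type sequence: A A E A A E A  (A=forall, E=exists)
Group into maximal same-type runs:
  Ax2 | Ex1 | Ax2 | Ex1 | Ax1
Number of blocks = 5

5


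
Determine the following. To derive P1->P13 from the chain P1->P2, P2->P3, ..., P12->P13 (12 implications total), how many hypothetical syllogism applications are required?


With 12 implications in a chain connecting 13 propositions:
P1->P2, P2->P3, ..., P12->P13
Steps needed = (number of implications) - 1 = 12 - 1 = 11

11


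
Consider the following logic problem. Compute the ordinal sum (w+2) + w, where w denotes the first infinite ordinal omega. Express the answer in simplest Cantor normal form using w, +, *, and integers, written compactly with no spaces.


Compute (w+2) + w.
Ordinal + is associative but NOT commutative; for finite n>0, n + w = w but w + n stays w+n.
(w+2) + w = w + (2+w) = w + w = w*2 (the finite tail 2 is absorbed by the right w).
Result = w*2

w*2


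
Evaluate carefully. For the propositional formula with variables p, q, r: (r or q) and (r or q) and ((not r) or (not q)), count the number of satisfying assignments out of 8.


Evaluate all 8 assignments for p, q, r:
p=0, q=0, r=0: 0
p=0, q=0, r=1: 1
p=0, q=1, r=0: 1
p=0, q=1, r=1: 0
p=1, q=0, r=0: 0
p=1, q=0, r=1: 1
p=1, q=1, r=0: 1
p=1, q=1, r=1: 0
Satisfying count = 4

4


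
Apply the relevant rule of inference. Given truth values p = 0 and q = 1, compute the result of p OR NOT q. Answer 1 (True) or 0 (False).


p = 0, q = 1
Operation: p OR NOT q
Evaluate: 0 OR NOT 1 = 0

0


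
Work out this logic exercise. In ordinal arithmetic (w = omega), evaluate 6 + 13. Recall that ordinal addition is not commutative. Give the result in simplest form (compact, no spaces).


Compute 6 + 13.
Ordinal + is associative but NOT commutative; for finite n>0, n + w = w but w + n stays w+n.
Both operands finite; ordinal + agrees with natural +: 6 + 13 = 19.
Result = 19

19


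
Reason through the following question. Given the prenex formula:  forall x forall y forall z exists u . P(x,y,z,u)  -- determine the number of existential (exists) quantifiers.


Quantifier prefix: forall x forall y forall z exists u
Mark each quantifier type:
  U U U E
Universal count = 3, Existential count = 1
Asked for existential (exists) quantifiers: 1

1


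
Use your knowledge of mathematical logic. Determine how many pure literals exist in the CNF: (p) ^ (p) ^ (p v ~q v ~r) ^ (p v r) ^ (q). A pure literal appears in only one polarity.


Check each variable for pure literal status:
p: pure positive
q: mixed (not pure)
r: mixed (not pure)
Pure literal count = 1

1


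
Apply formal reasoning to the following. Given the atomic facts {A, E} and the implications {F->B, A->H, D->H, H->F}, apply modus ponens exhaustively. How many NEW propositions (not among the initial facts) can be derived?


Initial facts: {A, E}
Apply modus ponens to closure:
  A and A->H  =>  H
  H and H->F  =>  F
  F and F->B  =>  B
Final known: {A, B, E, F, H}
New propositions: {B, F, H}
Count = 3

3


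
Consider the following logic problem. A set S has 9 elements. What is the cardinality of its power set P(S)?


The power set of a set with n elements has 2^n elements.
|P(S)| = 2^9 = 512

512


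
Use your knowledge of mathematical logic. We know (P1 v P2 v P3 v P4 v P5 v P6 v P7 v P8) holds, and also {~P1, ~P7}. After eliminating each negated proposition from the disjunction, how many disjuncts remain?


Original disjuncts (8): P1, P2, P3, P4, P5, P6, P7, P8
Negated (eliminate): ~P1, ~P7
Remaining disjuncts: P2, P3, P4, P5, P6, P8
Count = 8 - 2 = 6

6


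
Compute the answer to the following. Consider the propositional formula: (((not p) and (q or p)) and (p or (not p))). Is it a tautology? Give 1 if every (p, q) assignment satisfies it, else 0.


Check all 4 assignments:
p=0, q=0: 0
p=0, q=1: 1
p=1, q=0: 0
p=1, q=1: 0
Satisfying count = 1/4.
Tautology iff count = 4: no.

0


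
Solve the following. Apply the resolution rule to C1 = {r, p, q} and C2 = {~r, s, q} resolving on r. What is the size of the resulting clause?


Remove r from C1 and ~r from C2.
C1 remainder: {p, q}
C2 remainder: {s, q}
Union (resolvent): {p, q, s}
Resolvent has 3 literal(s).

3


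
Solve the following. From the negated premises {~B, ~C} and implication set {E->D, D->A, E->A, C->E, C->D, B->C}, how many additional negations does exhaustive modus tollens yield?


Initial negated facts: {~B, ~C}
Apply modus tollens to closure:
  (no implication fires)
Final negated: {~B, ~C}
New negations: {(none)}
Count = 0

0


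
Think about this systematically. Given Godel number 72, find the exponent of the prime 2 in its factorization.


Factorize 72 by dividing by 2 repeatedly.
Division steps: 2 divides 72 exactly 3 time(s).
Exponent of 2 = 3

3


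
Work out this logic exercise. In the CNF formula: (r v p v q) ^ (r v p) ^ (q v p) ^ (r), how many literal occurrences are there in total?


Counting literals in each clause:
Clause 1: 3 literal(s)
Clause 2: 2 literal(s)
Clause 3: 2 literal(s)
Clause 4: 1 literal(s)
Total = 8

8


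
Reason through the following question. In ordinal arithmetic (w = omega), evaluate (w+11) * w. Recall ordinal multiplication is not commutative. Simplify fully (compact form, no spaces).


Compute (w+11) * w.
Ordinal * is associative and left-distributive over +, but NOT commutative; for finite n>1, n*w = w but w*n stays w*n.
(w+11) * w = sup{(w+11)*k : k<w} = sup{w*k+11} = w^2 (the +11 tail is absorbed in the limit).
Result = w^2

w^2


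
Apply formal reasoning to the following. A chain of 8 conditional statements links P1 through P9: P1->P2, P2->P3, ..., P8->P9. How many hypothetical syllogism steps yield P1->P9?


With 8 implications in a chain connecting 9 propositions:
P1->P2, P2->P3, ..., P8->P9
Steps needed = (number of implications) - 1 = 8 - 1 = 7

7


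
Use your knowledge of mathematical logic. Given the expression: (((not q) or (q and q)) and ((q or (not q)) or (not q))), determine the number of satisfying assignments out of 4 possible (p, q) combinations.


Check all 4 assignments:
p=0, q=0: 1
p=0, q=1: 1
p=1, q=0: 1
p=1, q=1: 1
Count of True = 4

4


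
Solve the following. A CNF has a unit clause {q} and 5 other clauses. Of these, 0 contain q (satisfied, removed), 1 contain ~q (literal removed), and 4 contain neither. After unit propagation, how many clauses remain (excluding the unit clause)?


Satisfied (removed): 0
Shortened (remain): 1
Unchanged (remain): 4
Remaining = 1 + 4 = 5

5


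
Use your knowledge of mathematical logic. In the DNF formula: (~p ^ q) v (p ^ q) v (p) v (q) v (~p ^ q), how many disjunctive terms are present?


A DNF formula is a disjunction of terms (conjunctions).
Terms are separated by v.
Counting the disjuncts: 5 terms.

5


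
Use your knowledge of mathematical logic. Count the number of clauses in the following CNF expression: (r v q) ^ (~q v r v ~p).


A CNF formula is a conjunction of clauses.
Clauses are separated by ^.
Counting the conjuncts: 2 clauses.

2


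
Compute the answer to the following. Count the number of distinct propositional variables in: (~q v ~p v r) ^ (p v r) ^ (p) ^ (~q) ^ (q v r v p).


Identify each variable that appears in the formula.
Variables found: p, q, r
Count = 3

3


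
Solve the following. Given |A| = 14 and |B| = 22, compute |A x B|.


The Cartesian product A x B contains all ordered pairs (a, b).
|A x B| = |A| * |B| = 14 * 22 = 308

308


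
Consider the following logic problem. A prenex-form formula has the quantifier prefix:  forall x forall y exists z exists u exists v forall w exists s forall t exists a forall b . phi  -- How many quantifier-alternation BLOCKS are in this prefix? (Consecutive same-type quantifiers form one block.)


Quantifier-type sequence: A A E E E A E A E A  (A=forall, E=exists)
Group into maximal same-type runs:
  Ax2 | Ex3 | Ax1 | Ex1 | Ax1 | Ex1 | Ax1
Number of blocks = 7

7


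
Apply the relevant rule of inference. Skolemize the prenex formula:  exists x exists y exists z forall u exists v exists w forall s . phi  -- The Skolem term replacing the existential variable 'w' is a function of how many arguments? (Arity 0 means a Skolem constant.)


Quantifier prefix: exists x exists y exists z forall u exists v exists w forall s
'w' is existentially quantified at position 6.
Universal variables preceding it: u
Skolem function arity = 1

1


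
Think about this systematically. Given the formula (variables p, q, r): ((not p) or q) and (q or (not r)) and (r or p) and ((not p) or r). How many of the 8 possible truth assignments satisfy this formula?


Evaluate all 8 assignments for p, q, r:
p=0, q=0, r=0: 0
p=0, q=0, r=1: 0
p=0, q=1, r=0: 0
p=0, q=1, r=1: 1
p=1, q=0, r=0: 0
p=1, q=0, r=1: 0
p=1, q=1, r=0: 0
p=1, q=1, r=1: 1
Satisfying count = 2

2


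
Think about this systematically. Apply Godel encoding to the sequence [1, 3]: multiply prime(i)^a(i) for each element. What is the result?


Encode each element as an exponent of the corresponding prime:
  2^1 = 2
  3^3 = 27
Product = 2 * 27 = 54

54


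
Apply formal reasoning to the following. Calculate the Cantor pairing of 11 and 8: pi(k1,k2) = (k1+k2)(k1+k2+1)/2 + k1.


k1 + k2 = 19
(k1+k2)(k1+k2+1)/2 = 19 * 20 / 2 = 190
pi = 190 + 11 = 201

201


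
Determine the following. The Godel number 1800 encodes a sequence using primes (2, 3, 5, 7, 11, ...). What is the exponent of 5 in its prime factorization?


Factorize 1800 by dividing by 5 repeatedly.
Division steps: 5 divides 1800 exactly 2 time(s).
Exponent of 5 = 2

2


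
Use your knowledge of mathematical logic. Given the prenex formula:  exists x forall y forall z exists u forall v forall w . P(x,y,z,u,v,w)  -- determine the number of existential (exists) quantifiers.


Quantifier prefix: exists x forall y forall z exists u forall v forall w
Mark each quantifier type:
  E U U E U U
Universal count = 4, Existential count = 2
Asked for existential (exists) quantifiers: 2

2


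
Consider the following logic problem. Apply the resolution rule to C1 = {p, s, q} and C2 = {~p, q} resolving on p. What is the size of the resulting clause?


Remove p from C1 and ~p from C2.
C1 remainder: {s, q}
C2 remainder: {q}
Union (resolvent): {q, s}
Resolvent has 2 literal(s).

2


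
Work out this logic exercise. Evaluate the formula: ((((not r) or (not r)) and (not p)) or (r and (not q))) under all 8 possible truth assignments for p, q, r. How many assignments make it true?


Check all 8 assignments:
p=0, q=0, r=0: 1
p=0, q=0, r=1: 1
p=0, q=1, r=0: 1
p=0, q=1, r=1: 0
p=1, q=0, r=0: 0
p=1, q=0, r=1: 1
p=1, q=1, r=0: 0
p=1, q=1, r=1: 0
Count of True = 4

4


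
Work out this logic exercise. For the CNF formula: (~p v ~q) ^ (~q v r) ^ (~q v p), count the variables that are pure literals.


Check each variable for pure literal status:
p: mixed (not pure)
q: pure negative
r: pure positive
Pure literal count = 2

2


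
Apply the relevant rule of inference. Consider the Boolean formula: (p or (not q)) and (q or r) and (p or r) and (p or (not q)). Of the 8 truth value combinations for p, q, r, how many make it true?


Evaluate all 8 assignments for p, q, r:
p=0, q=0, r=0: 0
p=0, q=0, r=1: 1
p=0, q=1, r=0: 0
p=0, q=1, r=1: 0
p=1, q=0, r=0: 0
p=1, q=0, r=1: 1
p=1, q=1, r=0: 1
p=1, q=1, r=1: 1
Satisfying count = 4

4


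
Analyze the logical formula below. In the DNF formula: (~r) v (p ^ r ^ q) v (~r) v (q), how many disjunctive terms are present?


A DNF formula is a disjunction of terms (conjunctions).
Terms are separated by v.
Counting the disjuncts: 4 terms.

4


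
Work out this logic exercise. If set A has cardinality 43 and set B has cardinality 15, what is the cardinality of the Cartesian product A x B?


The Cartesian product A x B contains all ordered pairs (a, b).
|A x B| = |A| * |B| = 43 * 15 = 645

645


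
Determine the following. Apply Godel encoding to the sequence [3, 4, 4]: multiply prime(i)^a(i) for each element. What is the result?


Encode each element as an exponent of the corresponding prime:
  2^3 = 8
  3^4 = 81
  5^4 = 625
Product = 8 * 81 * 625 = 405000

405000


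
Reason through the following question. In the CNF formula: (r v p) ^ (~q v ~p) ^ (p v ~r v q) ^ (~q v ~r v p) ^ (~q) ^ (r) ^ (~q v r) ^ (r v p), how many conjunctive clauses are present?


A CNF formula is a conjunction of clauses.
Clauses are separated by ^.
Counting the conjuncts: 8 clauses.

8


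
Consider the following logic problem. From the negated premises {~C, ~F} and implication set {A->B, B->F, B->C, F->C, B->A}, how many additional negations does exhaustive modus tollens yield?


Initial negated facts: {~C, ~F}
Apply modus tollens to closure:
  ~F and B->F  =>  ~B
  ~B and A->B  =>  ~A
Final negated: {~A, ~B, ~C, ~F}
New negations: {~A, ~B}
Count = 2

2


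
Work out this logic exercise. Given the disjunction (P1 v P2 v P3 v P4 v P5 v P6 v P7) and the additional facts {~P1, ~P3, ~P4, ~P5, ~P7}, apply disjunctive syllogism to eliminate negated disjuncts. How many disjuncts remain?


Original disjuncts (7): P1, P2, P3, P4, P5, P6, P7
Negated (eliminate): ~P1, ~P3, ~P4, ~P5, ~P7
Remaining disjuncts: P2, P6
Count = 7 - 5 = 2

2


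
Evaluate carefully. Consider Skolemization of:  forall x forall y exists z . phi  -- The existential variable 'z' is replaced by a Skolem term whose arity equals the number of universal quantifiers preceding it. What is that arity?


Quantifier prefix: forall x forall y exists z
'z' is existentially quantified at position 3.
Universal variables preceding it: x, y
Skolem function arity = 2

2


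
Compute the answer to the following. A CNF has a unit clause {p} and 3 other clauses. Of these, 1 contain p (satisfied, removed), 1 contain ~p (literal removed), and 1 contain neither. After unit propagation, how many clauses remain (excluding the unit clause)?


Satisfied (removed): 1
Shortened (remain): 1
Unchanged (remain): 1
Remaining = 1 + 1 = 2

2


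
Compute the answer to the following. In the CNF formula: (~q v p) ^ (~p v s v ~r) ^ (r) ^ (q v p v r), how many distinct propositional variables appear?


Identify each variable that appears in the formula.
Variables found: p, q, r, s
Count = 4

4


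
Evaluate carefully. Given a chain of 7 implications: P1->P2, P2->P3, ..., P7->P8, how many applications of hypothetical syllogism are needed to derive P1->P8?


With 7 implications in a chain connecting 8 propositions:
P1->P2, P2->P3, ..., P7->P8
Steps needed = (number of implications) - 1 = 7 - 1 = 6

6


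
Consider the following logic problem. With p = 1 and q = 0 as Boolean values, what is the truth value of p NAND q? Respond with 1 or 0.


p = 1, q = 0
Operation: p NAND q
Evaluate: 1 NAND 0 = 1

1


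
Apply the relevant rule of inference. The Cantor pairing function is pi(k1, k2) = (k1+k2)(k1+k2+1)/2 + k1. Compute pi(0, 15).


k1 + k2 = 15
(k1+k2)(k1+k2+1)/2 = 15 * 16 / 2 = 120
pi = 120 + 0 = 120

120


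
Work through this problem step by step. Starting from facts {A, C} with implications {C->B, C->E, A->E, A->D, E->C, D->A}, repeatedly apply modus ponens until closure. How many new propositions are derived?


Initial facts: {A, C}
Apply modus ponens to closure:
  C and C->B  =>  B
  C and C->E  =>  E
  A and A->D  =>  D
Final known: {A, B, C, D, E}
New propositions: {B, D, E}
Count = 3

3


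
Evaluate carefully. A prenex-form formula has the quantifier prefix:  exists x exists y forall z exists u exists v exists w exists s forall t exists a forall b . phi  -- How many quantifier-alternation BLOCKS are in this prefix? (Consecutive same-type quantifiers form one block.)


Quantifier-type sequence: E E A E E E E A E A  (A=forall, E=exists)
Group into maximal same-type runs:
  Ex2 | Ax1 | Ex4 | Ax1 | Ex1 | Ax1
Number of blocks = 6

6


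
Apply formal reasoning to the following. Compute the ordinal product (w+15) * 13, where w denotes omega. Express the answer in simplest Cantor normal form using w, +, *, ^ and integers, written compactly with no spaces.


Compute (w+15) * 13.
Ordinal * is associative and left-distributive over +, but NOT commutative; for finite n>1, n*w = w but w*n stays w*n.
(w+15) * 13 = (w+15) repeated 13 times. Each intermediate +15 is absorbed by the following w; only the last survives: w*13+15.
Result = w*13+15

w*13+15


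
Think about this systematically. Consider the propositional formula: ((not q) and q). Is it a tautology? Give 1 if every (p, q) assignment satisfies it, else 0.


Check all 4 assignments:
p=0, q=0: 0
p=0, q=1: 0
p=1, q=0: 0
p=1, q=1: 0
Satisfying count = 0/4.
Tautology iff count = 4: no.

0


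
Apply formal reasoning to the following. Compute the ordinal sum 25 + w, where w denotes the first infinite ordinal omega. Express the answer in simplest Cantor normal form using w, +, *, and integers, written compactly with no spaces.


Compute 25 + w.
Ordinal + is associative but NOT commutative; for finite n>0, n + w = w but w + n stays w+n.
Any finite left addend is absorbed by w on the right: 25 + w = w.
Result = w

w


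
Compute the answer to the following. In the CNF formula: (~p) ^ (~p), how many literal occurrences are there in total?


Counting literals in each clause:
Clause 1: 1 literal(s)
Clause 2: 1 literal(s)
Total = 2

2


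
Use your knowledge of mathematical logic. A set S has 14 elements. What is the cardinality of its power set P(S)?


The power set of a set with n elements has 2^n elements.
|P(S)| = 2^14 = 16384

16384


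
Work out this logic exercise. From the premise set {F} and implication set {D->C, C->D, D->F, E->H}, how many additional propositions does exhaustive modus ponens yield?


Initial facts: {F}
Apply modus ponens to closure:
  (no implication fires)
Final known: {F}
New propositions: {(none)}
Count = 0

0


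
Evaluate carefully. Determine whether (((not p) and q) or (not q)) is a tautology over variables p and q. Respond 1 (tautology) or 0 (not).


Check all 4 assignments:
p=0, q=0: 1
p=0, q=1: 1
p=1, q=0: 1
p=1, q=1: 0
Satisfying count = 3/4.
Tautology iff count = 4: no.

0


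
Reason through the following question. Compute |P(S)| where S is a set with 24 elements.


The power set of a set with n elements has 2^n elements.
|P(S)| = 2^24 = 16777216

16777216


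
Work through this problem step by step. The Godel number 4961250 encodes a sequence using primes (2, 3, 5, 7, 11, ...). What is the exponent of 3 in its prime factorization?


Factorize 4961250 by dividing by 3 repeatedly.
Division steps: 3 divides 4961250 exactly 4 time(s).
Exponent of 3 = 4

4


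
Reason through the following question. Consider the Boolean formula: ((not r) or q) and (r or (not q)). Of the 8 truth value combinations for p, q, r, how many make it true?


Evaluate all 8 assignments for p, q, r:
p=0, q=0, r=0: 1
p=0, q=0, r=1: 0
p=0, q=1, r=0: 0
p=0, q=1, r=1: 1
p=1, q=0, r=0: 1
p=1, q=0, r=1: 0
p=1, q=1, r=0: 0
p=1, q=1, r=1: 1
Satisfying count = 4

4


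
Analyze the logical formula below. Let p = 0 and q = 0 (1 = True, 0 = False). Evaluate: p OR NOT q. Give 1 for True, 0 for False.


p = 0, q = 0
Operation: p OR NOT q
Evaluate: 0 OR NOT 0 = 1

1


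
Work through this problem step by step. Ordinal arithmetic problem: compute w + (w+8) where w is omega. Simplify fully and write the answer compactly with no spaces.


Compute w + (w+8).
Ordinal + is associative but NOT commutative; for finite n>0, n + w = w but w + n stays w+n.
w + (w+8) = (w+w) + 8 = w*2+8.
Result = w*2+8

w*2+8


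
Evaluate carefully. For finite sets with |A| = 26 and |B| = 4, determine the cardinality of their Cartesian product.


The Cartesian product A x B contains all ordered pairs (a, b).
|A x B| = |A| * |B| = 26 * 4 = 104

104


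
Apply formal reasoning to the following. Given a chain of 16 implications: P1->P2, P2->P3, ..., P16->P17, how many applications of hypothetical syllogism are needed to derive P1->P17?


With 16 implications in a chain connecting 17 propositions:
P1->P2, P2->P3, ..., P16->P17
Steps needed = (number of implications) - 1 = 16 - 1 = 15

15


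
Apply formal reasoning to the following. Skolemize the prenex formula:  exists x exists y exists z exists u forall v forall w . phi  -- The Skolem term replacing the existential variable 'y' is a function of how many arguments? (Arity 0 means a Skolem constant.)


Quantifier prefix: exists x exists y exists z exists u forall v forall w
'y' is existentially quantified at position 2.
No universal quantifiers precede it.
Skolem function arity = 0 (a Skolem constant)

0


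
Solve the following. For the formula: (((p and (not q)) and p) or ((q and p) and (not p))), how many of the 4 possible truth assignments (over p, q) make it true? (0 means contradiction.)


Check all 4 assignments:
p=0, q=0: 0
p=0, q=1: 0
p=1, q=0: 1
p=1, q=1: 0
Count of True = 1

1


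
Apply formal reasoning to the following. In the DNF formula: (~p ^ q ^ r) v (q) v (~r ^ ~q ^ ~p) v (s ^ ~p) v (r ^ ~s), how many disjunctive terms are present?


A DNF formula is a disjunction of terms (conjunctions).
Terms are separated by v.
Counting the disjuncts: 5 terms.

5


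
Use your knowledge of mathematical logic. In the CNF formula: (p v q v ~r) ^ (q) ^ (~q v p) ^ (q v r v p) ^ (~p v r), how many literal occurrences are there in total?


Counting literals in each clause:
Clause 1: 3 literal(s)
Clause 2: 1 literal(s)
Clause 3: 2 literal(s)
Clause 4: 3 literal(s)
Clause 5: 2 literal(s)
Total = 11

11


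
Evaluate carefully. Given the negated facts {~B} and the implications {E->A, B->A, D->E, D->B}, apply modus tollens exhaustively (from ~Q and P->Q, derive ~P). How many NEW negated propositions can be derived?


Initial negated facts: {~B}
Apply modus tollens to closure:
  ~B and D->B  =>  ~D
Final negated: {~B, ~D}
New negations: {~D}
Count = 1

1


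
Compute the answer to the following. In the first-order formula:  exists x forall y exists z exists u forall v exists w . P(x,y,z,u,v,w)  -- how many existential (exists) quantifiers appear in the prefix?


Quantifier prefix: exists x forall y exists z exists u forall v exists w
Mark each quantifier type:
  E U E E U E
Universal count = 2, Existential count = 4
Asked for existential (exists) quantifiers: 4

4


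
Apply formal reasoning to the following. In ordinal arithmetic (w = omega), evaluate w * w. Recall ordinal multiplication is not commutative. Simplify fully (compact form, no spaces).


Compute w * w.
Ordinal * is associative and left-distributive over +, but NOT commutative; for finite n>1, n*w = w but w*n stays w*n.
w * w = w^2 by definition.
Result = w^2

w^2


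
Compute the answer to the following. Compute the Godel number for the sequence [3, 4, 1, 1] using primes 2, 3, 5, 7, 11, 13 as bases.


Encode each element as an exponent of the corresponding prime:
  2^3 = 8
  3^4 = 81
  5^1 = 5
  7^1 = 7
Product = 8 * 81 * 5 * 7 = 22680

22680


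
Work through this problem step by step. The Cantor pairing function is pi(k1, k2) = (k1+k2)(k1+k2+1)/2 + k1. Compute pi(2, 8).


k1 + k2 = 10
(k1+k2)(k1+k2+1)/2 = 10 * 11 / 2 = 55
pi = 55 + 2 = 57

57


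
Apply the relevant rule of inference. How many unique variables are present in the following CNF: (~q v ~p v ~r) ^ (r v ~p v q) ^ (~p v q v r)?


Identify each variable that appears in the formula.
Variables found: p, q, r
Count = 3

3


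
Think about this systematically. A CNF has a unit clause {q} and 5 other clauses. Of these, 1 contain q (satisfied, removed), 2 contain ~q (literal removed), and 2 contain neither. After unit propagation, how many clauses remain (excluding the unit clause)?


Satisfied (removed): 1
Shortened (remain): 2
Unchanged (remain): 2
Remaining = 2 + 2 = 4

4


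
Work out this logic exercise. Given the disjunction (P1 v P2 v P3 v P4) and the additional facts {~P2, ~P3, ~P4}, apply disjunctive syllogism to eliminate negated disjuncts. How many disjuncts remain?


Original disjuncts (4): P1, P2, P3, P4
Negated (eliminate): ~P2, ~P3, ~P4
Remaining disjuncts: P1
Count = 4 - 3 = 1

1


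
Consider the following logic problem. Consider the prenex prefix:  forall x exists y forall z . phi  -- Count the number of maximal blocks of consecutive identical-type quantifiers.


Quantifier-type sequence: A E A  (A=forall, E=exists)
Group into maximal same-type runs:
  Ax1 | Ex1 | Ax1
Number of blocks = 3

3


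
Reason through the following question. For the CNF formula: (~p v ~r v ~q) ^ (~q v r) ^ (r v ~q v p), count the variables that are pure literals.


Check each variable for pure literal status:
p: mixed (not pure)
q: pure negative
r: mixed (not pure)
Pure literal count = 1

1


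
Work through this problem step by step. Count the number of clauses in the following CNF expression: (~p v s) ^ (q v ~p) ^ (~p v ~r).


A CNF formula is a conjunction of clauses.
Clauses are separated by ^.
Counting the conjuncts: 3 clauses.

3


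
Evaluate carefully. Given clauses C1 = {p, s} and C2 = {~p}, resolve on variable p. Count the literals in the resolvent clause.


Remove p from C1 and ~p from C2.
C1 remainder: {s}
C2 remainder: {}
Union (resolvent): {s}
Resolvent has 1 literal(s).

1


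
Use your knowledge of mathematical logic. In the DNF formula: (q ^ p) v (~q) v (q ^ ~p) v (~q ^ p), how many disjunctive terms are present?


A DNF formula is a disjunction of terms (conjunctions).
Terms are separated by v.
Counting the disjuncts: 4 terms.

4


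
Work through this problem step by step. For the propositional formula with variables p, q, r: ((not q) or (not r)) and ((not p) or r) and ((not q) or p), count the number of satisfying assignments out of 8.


Evaluate all 8 assignments for p, q, r:
p=0, q=0, r=0: 1
p=0, q=0, r=1: 1
p=0, q=1, r=0: 0
p=0, q=1, r=1: 0
p=1, q=0, r=0: 0
p=1, q=0, r=1: 1
p=1, q=1, r=0: 0
p=1, q=1, r=1: 0
Satisfying count = 3

3


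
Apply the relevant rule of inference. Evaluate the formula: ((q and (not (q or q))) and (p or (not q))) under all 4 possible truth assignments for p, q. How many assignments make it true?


Check all 4 assignments:
p=0, q=0: 0
p=0, q=1: 0
p=1, q=0: 0
p=1, q=1: 0
Count of True = 0

0


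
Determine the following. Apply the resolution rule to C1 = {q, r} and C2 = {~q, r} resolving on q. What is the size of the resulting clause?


Remove q from C1 and ~q from C2.
C1 remainder: {r}
C2 remainder: {r}
Union (resolvent): {r}
Resolvent has 1 literal(s).

1


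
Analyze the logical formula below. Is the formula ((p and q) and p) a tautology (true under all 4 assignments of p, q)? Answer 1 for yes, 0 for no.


Check all 4 assignments:
p=0, q=0: 0
p=0, q=1: 0
p=1, q=0: 0
p=1, q=1: 1
Satisfying count = 1/4.
Tautology iff count = 4: no.

0


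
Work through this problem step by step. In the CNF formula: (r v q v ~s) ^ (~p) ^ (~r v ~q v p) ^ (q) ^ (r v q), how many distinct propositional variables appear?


Identify each variable that appears in the formula.
Variables found: p, q, r, s
Count = 4

4


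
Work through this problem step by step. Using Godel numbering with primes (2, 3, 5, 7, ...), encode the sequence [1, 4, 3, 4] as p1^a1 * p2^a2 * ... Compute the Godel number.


Encode each element as an exponent of the corresponding prime:
  2^1 = 2
  3^4 = 81
  5^3 = 125
  7^4 = 2401
Product = 2 * 81 * 125 * 2401 = 48620250

48620250


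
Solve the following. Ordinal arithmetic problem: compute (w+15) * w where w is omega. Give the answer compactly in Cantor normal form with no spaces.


Compute (w+15) * w.
Ordinal * is associative and left-distributive over +, but NOT commutative; for finite n>1, n*w = w but w*n stays w*n.
(w+15) * w = sup{(w+15)*k : k<w} = sup{w*k+15} = w^2 (the +15 tail is absorbed in the limit).
Result = w^2

w^2


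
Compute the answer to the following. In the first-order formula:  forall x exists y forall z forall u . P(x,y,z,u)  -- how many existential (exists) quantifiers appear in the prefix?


Quantifier prefix: forall x exists y forall z forall u
Mark each quantifier type:
  U E U U
Universal count = 3, Existential count = 1
Asked for existential (exists) quantifiers: 1

1


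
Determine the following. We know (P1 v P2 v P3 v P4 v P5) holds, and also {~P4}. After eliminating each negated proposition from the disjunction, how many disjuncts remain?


Original disjuncts (5): P1, P2, P3, P4, P5
Negated (eliminate): ~P4
Remaining disjuncts: P1, P2, P3, P5
Count = 5 - 1 = 4

4


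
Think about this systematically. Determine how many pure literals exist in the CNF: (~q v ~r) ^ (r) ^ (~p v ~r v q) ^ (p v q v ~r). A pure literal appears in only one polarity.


Check each variable for pure literal status:
p: mixed (not pure)
q: mixed (not pure)
r: mixed (not pure)
Pure literal count = 0

0


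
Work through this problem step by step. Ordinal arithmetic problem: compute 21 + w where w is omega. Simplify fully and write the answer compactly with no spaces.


Compute 21 + w.
Ordinal + is associative but NOT commutative; for finite n>0, n + w = w but w + n stays w+n.
Any finite left addend is absorbed by w on the right: 21 + w = w.
Result = w

w


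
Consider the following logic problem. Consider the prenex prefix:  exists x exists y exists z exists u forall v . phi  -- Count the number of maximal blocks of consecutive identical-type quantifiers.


Quantifier-type sequence: E E E E A  (A=forall, E=exists)
Group into maximal same-type runs:
  Ex4 | Ax1
Number of blocks = 2

2


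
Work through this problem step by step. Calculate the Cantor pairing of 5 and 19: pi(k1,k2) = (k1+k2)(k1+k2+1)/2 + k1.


k1 + k2 = 24
(k1+k2)(k1+k2+1)/2 = 24 * 25 / 2 = 300
pi = 300 + 5 = 305

305


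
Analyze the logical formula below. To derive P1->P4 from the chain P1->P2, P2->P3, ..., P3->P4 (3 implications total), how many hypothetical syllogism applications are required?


With 3 implications in a chain connecting 4 propositions:
P1->P2, P2->P3, ..., P3->P4
Steps needed = (number of implications) - 1 = 3 - 1 = 2

2


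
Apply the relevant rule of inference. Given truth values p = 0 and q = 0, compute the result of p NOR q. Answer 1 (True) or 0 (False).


p = 0, q = 0
Operation: p NOR q
Evaluate: 0 NOR 0 = 1

1


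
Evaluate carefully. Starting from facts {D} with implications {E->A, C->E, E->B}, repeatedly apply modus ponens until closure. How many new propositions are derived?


Initial facts: {D}
Apply modus ponens to closure:
  (no implication fires)
Final known: {D}
New propositions: {(none)}
Count = 0

0


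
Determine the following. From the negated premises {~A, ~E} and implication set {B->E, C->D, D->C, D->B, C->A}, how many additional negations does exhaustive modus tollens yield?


Initial negated facts: {~A, ~E}
Apply modus tollens to closure:
  ~E and B->E  =>  ~B
  ~B and D->B  =>  ~D
  ~A and C->A  =>  ~C
Final negated: {~A, ~B, ~C, ~D, ~E}
New negations: {~B, ~C, ~D}
Count = 3

3


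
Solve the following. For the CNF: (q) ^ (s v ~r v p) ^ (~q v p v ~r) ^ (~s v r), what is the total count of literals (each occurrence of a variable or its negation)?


Counting literals in each clause:
Clause 1: 1 literal(s)
Clause 2: 3 literal(s)
Clause 3: 3 literal(s)
Clause 4: 2 literal(s)
Total = 9

9


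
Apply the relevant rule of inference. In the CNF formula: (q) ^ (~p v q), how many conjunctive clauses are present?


A CNF formula is a conjunction of clauses.
Clauses are separated by ^.
Counting the conjuncts: 2 clauses.

2


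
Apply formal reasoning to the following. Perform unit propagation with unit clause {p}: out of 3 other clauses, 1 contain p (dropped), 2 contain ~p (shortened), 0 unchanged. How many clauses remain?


Satisfied (removed): 1
Shortened (remain): 2
Unchanged (remain): 0
Remaining = 2 + 0 = 2

2


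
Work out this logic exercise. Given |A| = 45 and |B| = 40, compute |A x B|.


The Cartesian product A x B contains all ordered pairs (a, b).
|A x B| = |A| * |B| = 45 * 40 = 1800

1800


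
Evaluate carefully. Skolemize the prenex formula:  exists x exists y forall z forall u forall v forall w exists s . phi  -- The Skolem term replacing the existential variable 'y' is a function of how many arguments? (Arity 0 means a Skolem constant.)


Quantifier prefix: exists x exists y forall z forall u forall v forall w exists s
'y' is existentially quantified at position 2.
No universal quantifiers precede it.
Skolem function arity = 0 (a Skolem constant)

0


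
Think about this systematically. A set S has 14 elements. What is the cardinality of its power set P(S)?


The power set of a set with n elements has 2^n elements.
|P(S)| = 2^14 = 16384

16384


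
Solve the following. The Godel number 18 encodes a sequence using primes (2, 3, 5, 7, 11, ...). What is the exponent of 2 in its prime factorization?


Factorize 18 by dividing by 2 repeatedly.
Division steps: 2 divides 18 exactly 1 time(s).
Exponent of 2 = 1

1


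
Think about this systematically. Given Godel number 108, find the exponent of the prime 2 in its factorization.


Factorize 108 by dividing by 2 repeatedly.
Division steps: 2 divides 108 exactly 2 time(s).
Exponent of 2 = 2

2


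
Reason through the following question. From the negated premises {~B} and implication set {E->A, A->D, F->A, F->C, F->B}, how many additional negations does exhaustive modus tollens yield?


Initial negated facts: {~B}
Apply modus tollens to closure:
  ~B and F->B  =>  ~F
Final negated: {~B, ~F}
New negations: {~F}
Count = 1

1


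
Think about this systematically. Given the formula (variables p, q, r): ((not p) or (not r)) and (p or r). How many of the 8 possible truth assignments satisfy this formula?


Evaluate all 8 assignments for p, q, r:
p=0, q=0, r=0: 0
p=0, q=0, r=1: 1
p=0, q=1, r=0: 0
p=0, q=1, r=1: 1
p=1, q=0, r=0: 1
p=1, q=0, r=1: 0
p=1, q=1, r=0: 1
p=1, q=1, r=1: 0
Satisfying count = 4

4


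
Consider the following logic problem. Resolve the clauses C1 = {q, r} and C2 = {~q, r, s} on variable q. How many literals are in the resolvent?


Remove q from C1 and ~q from C2.
C1 remainder: {r}
C2 remainder: {r, s}
Union (resolvent): {r, s}
Resolvent has 2 literal(s).

2


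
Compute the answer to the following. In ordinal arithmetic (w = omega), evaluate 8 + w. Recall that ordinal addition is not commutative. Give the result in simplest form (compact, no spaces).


Compute 8 + w.
Ordinal + is associative but NOT commutative; for finite n>0, n + w = w but w + n stays w+n.
Any finite left addend is absorbed by w on the right: 8 + w = w.
Result = w

w


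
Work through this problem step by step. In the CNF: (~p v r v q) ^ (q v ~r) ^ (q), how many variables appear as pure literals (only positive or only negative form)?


Check each variable for pure literal status:
p: pure negative
q: pure positive
r: mixed (not pure)
Pure literal count = 2

2


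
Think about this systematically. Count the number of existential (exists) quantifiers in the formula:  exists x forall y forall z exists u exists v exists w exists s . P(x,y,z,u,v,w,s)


Quantifier prefix: exists x forall y forall z exists u exists v exists w exists s
Mark each quantifier type:
  E U U E E E E
Universal count = 2, Existential count = 5
Asked for existential (exists) quantifiers: 5

5


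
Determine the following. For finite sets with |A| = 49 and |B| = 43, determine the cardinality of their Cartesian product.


The Cartesian product A x B contains all ordered pairs (a, b).
|A x B| = |A| * |B| = 49 * 43 = 2107

2107


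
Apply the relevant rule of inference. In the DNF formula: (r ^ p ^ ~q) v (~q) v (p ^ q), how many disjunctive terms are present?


A DNF formula is a disjunction of terms (conjunctions).
Terms are separated by v.
Counting the disjuncts: 3 terms.

3


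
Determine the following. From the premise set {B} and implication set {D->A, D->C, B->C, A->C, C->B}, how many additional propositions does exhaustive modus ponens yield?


Initial facts: {B}
Apply modus ponens to closure:
  B and B->C  =>  C
Final known: {B, C}
New propositions: {C}
Count = 1

1


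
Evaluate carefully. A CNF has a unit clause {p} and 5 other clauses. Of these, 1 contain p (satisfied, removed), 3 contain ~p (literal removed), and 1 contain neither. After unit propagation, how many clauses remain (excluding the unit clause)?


Satisfied (removed): 1
Shortened (remain): 3
Unchanged (remain): 1
Remaining = 3 + 1 = 4

4


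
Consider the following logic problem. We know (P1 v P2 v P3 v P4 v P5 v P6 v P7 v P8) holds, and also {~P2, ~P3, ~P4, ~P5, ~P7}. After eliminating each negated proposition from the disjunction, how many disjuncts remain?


Original disjuncts (8): P1, P2, P3, P4, P5, P6, P7, P8
Negated (eliminate): ~P2, ~P3, ~P4, ~P5, ~P7
Remaining disjuncts: P1, P6, P8
Count = 8 - 5 = 3

3


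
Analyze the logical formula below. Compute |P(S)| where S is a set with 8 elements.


The power set of a set with n elements has 2^n elements.
|P(S)| = 2^8 = 256

256


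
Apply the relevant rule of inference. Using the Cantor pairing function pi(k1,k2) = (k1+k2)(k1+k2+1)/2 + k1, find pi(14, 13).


k1 + k2 = 27
(k1+k2)(k1+k2+1)/2 = 27 * 28 / 2 = 378
pi = 378 + 14 = 392

392


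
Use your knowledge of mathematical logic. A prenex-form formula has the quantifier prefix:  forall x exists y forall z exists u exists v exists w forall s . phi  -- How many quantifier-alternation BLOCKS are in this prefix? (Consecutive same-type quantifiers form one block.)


Quantifier-type sequence: A E A E E E A  (A=forall, E=exists)
Group into maximal same-type runs:
  Ax1 | Ex1 | Ax1 | Ex3 | Ax1
Number of blocks = 5

5


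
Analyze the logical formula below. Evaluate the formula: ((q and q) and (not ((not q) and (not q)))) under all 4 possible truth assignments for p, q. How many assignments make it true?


Check all 4 assignments:
p=0, q=0: 0
p=0, q=1: 1
p=1, q=0: 0
p=1, q=1: 1
Count of True = 2

2


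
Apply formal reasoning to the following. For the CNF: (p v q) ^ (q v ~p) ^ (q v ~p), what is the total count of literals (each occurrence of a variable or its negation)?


Counting literals in each clause:
Clause 1: 2 literal(s)
Clause 2: 2 literal(s)
Clause 3: 2 literal(s)
Total = 6

6
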